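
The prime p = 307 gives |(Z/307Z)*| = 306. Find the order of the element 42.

The order of 42 must divide p − 1 = 306 = 2 · 3^2 · 17.
Divisors: 1, 2, 3, 6, 9, 17, 18, 34, 51, 102, 153, 306.
Check each in increasing order: 42^1 ≡ 42;  42^2 ≡ 229;  42^3 ≡ 101;  42^6 ≡ 70;  42^9 ≡ 9;  42^17 ≡ 287;  42^18 ≡ 81;  42^34 ≡ 93;  42^51 ≡ 289;  42^102 ≡ 17;  42^153 ≡ 1.
Smallest exponent giving 1 is 153.

153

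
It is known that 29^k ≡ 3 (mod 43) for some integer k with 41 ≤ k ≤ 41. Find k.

41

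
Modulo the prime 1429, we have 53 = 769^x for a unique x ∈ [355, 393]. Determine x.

361

Compute 769^355 mod 1429 = 1164, then multiply by 769 repeatedly:
  769^355=1164  769^356=562  769^357=620  769^358=923  769^359=1003
  769^360=1076  769^361=53
Found 53 at exponent 361.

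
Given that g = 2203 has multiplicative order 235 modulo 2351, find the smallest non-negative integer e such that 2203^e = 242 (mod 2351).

59

Baby-step giant-step with m = ceil(sqrt(235)) = 16.
Baby table (2203^j mod 2351 for j=0..15):
  0:1  1:2203  2:745  3:237  4:189  5:240  6:2096  7:124
  8:456  9:691  10:1176  11:2277  12:1548  13:1294  14:1270  15:120
Giant step factor: 2203^(-16) ≡ 756 (mod 2351).
Scan 242·756^i mod 2351 for i = 0, 1, …:
  i=0: 242   i=1: 1925   i=2: 31   i=3: 2277
Match at i=3, j=11: e = 3·16 + 11 = 59.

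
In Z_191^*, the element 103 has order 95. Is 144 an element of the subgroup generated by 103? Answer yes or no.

yes

144 ∈ ⟨103⟩ iff 144^95 ≡ 1 (mod 191), since |⟨103⟩| = 95.
144^95 mod 191 = 1.
Since 1 = 1, 144 lies in the subgroup.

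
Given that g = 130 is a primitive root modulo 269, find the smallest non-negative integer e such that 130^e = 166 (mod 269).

132

Baby-step giant-step with m = ceil(sqrt(268)) = 17.
Baby table (130^j mod 269 for j=0..16):
  0:1  1:130  2:222  3:77  4:57  5:147  6:11  7:85
  8:21  9:40  10:89  11:3  12:121  13:128  14:231  15:171
  16:172
Giant step factor: 130^(-17) ≡ 106 (mod 269).
Scan 166·106^i mod 269 for i = 0, 1, …:
  i=0: 166   i=1: 111   i=2: 199   i=3: 112
  i=4: 36   i=5: 50   i=6: 189   i=7: 128
Match at i=7, j=13: e = 7·17 + 13 = 132.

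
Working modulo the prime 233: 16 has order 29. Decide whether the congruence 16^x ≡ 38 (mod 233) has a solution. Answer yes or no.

38 ∈ ⟨16⟩ iff 38^29 ≡ 1 (mod 233), since |⟨16⟩| = 29.
38^29 mod 233 = 1.
Since 1 = 1, 38 lies in the subgroup.

yes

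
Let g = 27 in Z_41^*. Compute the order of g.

8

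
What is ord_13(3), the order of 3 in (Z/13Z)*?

The order of 3 must divide p − 1 = 12 = 2^2 · 3.
Divisors: 1, 2, 3, 4, 6, 12.
Check each in increasing order: 3^1 ≡ 3;  3^2 ≡ 9;  3^3 ≡ 1.
Smallest exponent giving 1 is 3.

3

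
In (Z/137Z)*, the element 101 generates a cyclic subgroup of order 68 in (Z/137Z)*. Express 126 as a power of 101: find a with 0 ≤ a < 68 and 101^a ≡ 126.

55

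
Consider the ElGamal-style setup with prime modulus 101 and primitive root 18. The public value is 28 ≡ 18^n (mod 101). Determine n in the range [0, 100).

49

Baby-step giant-step with m = ceil(sqrt(100)) = 10.
Baby table (18^j mod 101 for j=0..9):
  0:1  1:18  2:21  3:75  4:37  5:60  6:70  7:48
  8:56  9:99
Giant step factor: 18^(-10) ≡ 14 (mod 101).
Scan 28·14^i mod 101 for i = 0, 1, …:
  i=0: 28   i=1: 89   i=2: 34   i=3: 72
  i=4: 99
Match at i=4, j=9: n = 4·10 + 9 = 49.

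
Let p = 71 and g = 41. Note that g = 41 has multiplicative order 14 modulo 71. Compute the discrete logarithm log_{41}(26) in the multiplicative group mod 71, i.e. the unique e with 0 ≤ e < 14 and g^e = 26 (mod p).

Successive powers of 41 modulo 71:
  41^0=1  41^1=41  41^2=48  41^3=51  41^4=32  41^5=34
  41^6=45  41^7=70  41^8=30  41^9=23  41^10=20  41^11=39
  41^12=37  41^13=26
So 41^13 ≡ 26 (mod 71), giving e = 13.

13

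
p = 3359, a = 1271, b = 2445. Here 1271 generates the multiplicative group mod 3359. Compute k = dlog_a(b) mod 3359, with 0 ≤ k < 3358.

3006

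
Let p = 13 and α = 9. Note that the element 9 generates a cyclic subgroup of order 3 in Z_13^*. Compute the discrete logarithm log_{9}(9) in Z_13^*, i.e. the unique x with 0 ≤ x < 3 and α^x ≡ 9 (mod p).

1

Successive powers of 9 modulo 13:
  9^0=1  9^1=9
So 9^1 ≡ 9 (mod 13), giving x = 1.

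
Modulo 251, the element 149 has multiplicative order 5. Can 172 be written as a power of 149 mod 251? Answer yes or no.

⟨149⟩ has order 5; its elements mod 251 are {1, 20, 113, 149, 219}.
172 is not in this set.

no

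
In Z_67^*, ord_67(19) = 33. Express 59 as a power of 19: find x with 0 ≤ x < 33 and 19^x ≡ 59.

30

Successive powers of 19 modulo 67:
  19^0=1  19^1=19  19^2=26  19^3=25  19^4=6  19^5=47
  19^6=22  19^7=16  19^8=36  19^9=14  19^10=65  19^11=29
  19^12=15  19^13=17  19^14=55  19^15=40  19^16=23  19^17=35
  19^18=62  19^19=39  19^20=4  19^21=9  19^22=37  19^23=33
  19^24=24  19^25=54  19^26=21  19^27=64  19^28=10  19^29=56
  19^30=59
So 19^30 ≡ 59 (mod 67), giving x = 30.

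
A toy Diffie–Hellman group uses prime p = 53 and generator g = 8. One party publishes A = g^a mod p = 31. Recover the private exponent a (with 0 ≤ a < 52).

Baby-step giant-step with m = ceil(sqrt(52)) = 8.
Baby table (8^j mod 53 for j=0..7):
  0:1  1:8  2:11  3:35  4:15  5:14  6:6  7:48
Giant step factor: 8^(-8) ≡ 49 (mod 53).
Scan 31·49^i mod 53 for i = 0, 1, …:
  i=0: 31   i=1: 35
Match at i=1, j=3: a = 1·8 + 3 = 11.

11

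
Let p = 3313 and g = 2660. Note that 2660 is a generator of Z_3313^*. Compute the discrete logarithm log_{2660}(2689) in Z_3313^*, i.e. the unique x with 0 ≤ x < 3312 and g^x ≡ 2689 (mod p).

1985

Baby-step giant-step with m = ceil(sqrt(3312)) = 58.
Baby table (2660^j mod 3313 for j=0..57):
  0:1  1:2660  2:2345  3:2634  4:2758  5:1298  6:534  7:2476
  8:3229  9:1844  10:1800  11:715  12:238  13:297  14:1526  15:735
  16:430  17:815  18:1198  19:2887  20:3199  21:1556  22:1023  23:1207
  24:323  25:1113  26:2071  27:2654  28:2950  29:1816  30:206  31:1315
  32:2685  33:2585  34:1625  35:2348  36:675  37:3167  38:2574  39:2182
  40:3057  41:1518  42:2646  43:1548  44:2934  45:2325  46:2442  47:2240
  48:1626  49:1695  50:3020  51:2488  52:2019  53:167  54:278  55:681
  56:2562  57:79
Giant step factor: 2660^(-58) ≡ 415 (mod 3313).
Scan 2689·415^i mod 3313 for i = 0, 1, …:
  i=0: 2689   i=1: 2767   i=2: 2007   i=3: 1342
  i=4: 346   i=5: 1131   i=6: 2232   i=7: 1953
  i=8: 2123   i=9: 3100     …   i=33: 1286
  i=34: 297
Match at i=34, j=13: x = 34·58 + 13 = 1985.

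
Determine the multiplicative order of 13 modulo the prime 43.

21

The order of 13 must divide p − 1 = 42 = 2 · 3 · 7.
Divisors: 1, 2, 3, 6, 7, 14, 21, 42.
Check each in increasing order: 13^1 ≡ 13;  13^2 ≡ 40;  13^3 ≡ 4;  13^6 ≡ 16;  13^7 ≡ 36;  13^14 ≡ 6;  13^21 ≡ 1.
Smallest exponent giving 1 is 21.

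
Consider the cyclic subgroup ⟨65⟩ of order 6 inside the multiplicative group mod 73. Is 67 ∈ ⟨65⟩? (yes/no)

no

⟨65⟩ has order 6; its elements mod 73 are {1, 8, 9, 64, 65, 72}.
67 is not in this set.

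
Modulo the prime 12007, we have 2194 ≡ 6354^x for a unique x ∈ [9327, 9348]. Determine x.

9328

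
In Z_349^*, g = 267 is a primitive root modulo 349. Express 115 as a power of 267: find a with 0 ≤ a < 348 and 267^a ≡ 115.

342

Baby-step giant-step with m = ceil(sqrt(348)) = 19.
Baby table (267^j mod 349 for j=0..18):
  0:1  1:267  2:93  3:52  4:273  5:299  6:261  7:236
  8:192  9:310  10:57  11:212  12:66  13:172  14:205  15:291
  16:219  17:190  18:125
Giant step factor: 267^(-19) ≡ 303 (mod 349).
Scan 115·303^i mod 349 for i = 0, 1, …:
  i=0: 115   i=1: 294   i=2: 87   i=3: 186
  i=4: 169   i=5: 253   i=6: 228   i=7: 331
  i=8: 130   i=9: 302     …   i=17: 220
  i=18: 1
Match at i=18, j=0: a = 18·19 + 0 = 342.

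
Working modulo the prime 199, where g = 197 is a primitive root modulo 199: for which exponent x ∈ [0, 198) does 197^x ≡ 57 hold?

Successive powers of 197 modulo 199:
  197^0=1  197^1=197  197^2=4  197^3=191  197^4=16  197^5=167
  197^6=64  197^7=71  197^8=57
So 197^8 ≡ 57 (mod 199), giving x = 8.

8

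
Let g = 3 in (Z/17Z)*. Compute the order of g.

The order of 3 must divide p − 1 = 16 = 2^4.
Divisors: 1, 2, 4, 8, 16.
Check each in increasing order: 3^1 ≡ 3;  3^2 ≡ 9;  3^4 ≡ 13;  3^8 ≡ 16;  3^16 ≡ 1.
Smallest exponent giving 1 is 16.

16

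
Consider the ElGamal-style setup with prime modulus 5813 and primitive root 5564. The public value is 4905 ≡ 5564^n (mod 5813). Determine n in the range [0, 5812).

Baby-step giant-step with m = ceil(sqrt(5812)) = 77.
Baby table (5564^j mod 5813 for j=0..76):
  0:1  1:5564  2:3871  3:1079  4:4540  5:3075  6:1641  7:4114
  8:4515  9:3487  10:3687  11:391  12:1462  13:2181  14:3353  15:2175
  16:4847  17:2201  18:4186  19:4026  20:3175  21:5806  22:1743  23:1968
  24:4073  25:3098  26:1727  27:139  28:267  29:3273  30:4656  31:3256
  32:3076  33:1392  34:2172  35:5594  36:2214  37:949  38:2032  39:5576
  40:883  41:1027  42:49  43:5238  44:3663  45:554  46:1566  47:5350
  48:4840  49:3944  50:341  51:2286  52:460  53:1720  54:1882  55:2235
  56:1533  57:1941  58:4983  59:3215  60:1659  61:5445  62:4437  63:5470
  64:4025  65:3424  66:1935  67:664  68:3241  69:998  70:1457  71:3426
  72:1437  73:2593  74:5399  75:4265  76:1794
Giant step factor: 5564^(-77) ≡ 2585 (mod 5813).
Scan 4905·2585^i mod 5813 for i = 0, 1, …:
  i=0: 4905   i=1: 1272   i=2: 3775   i=3: 4161
  i=4: 2135   i=5: 2438   i=6: 938   i=7: 709
  i=8: 1670   i=9: 3704     …   i=48: 2898
  i=49: 4186
Match at i=49, j=18: n = 49·77 + 18 = 3791.

3791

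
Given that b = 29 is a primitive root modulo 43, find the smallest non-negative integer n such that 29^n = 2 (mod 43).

15

Successive powers of 29 modulo 43:
  29^0=1  29^1=29  29^2=24  29^3=8  29^4=17  29^5=20
  29^6=21  29^7=7  29^8=31  29^9=39  29^10=13  29^11=33
  29^12=11  29^13=18  29^14=6  29^15=2
So 29^15 ≡ 2 (mod 43), giving n = 15.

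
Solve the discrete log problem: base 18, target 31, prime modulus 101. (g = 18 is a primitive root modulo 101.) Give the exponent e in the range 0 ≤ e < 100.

Baby-step giant-step with m = ceil(sqrt(100)) = 10.
Baby table (18^j mod 101 for j=0..9):
  0:1  1:18  2:21  3:75  4:37  5:60  6:70  7:48
  8:56  9:99
Giant step factor: 18^(-10) ≡ 14 (mod 101).
Scan 31·14^i mod 101 for i = 0, 1, …:
  i=0: 31   i=1: 30   i=2: 16   i=3: 22
  i=4: 5   i=5: 70
Match at i=5, j=6: e = 5·10 + 6 = 56.

56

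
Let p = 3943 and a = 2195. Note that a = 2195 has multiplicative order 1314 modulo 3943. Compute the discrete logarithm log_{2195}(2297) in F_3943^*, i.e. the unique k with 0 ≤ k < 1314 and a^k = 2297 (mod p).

Baby-step giant-step with m = ceil(sqrt(1314)) = 37.
Baby table (2195^j mod 3943 for j=0..36):
  0:1  1:2195  2:3622  3:1202  4:523  5:572  6:1666  7:1709
  8:1462  9:3431  10:3858  11:2689  12:3627  13:348  14:2861  15:2639
  16:338  17:626  18:1906  19:147  20:3282  21:129  22:3202  23:1964
  24:1281  25:436  26:2814  27:1992  28:3596  29:3277  30:983  31:864
  32:3840  33:2609  34:1519  35:2370  36:1333
Giant step factor: 2195^(-37) ≡ 1498 (mod 3943).
Scan 2297·1498^i mod 3943 for i = 0, 1, …:
  i=0: 2297   i=1: 2610   i=2: 2267   i=3: 1043
  i=4: 986   i=5: 2346   i=6: 1095   i=7: 22
  i=8: 1412   i=9: 1728     …   i=18: 2723
  i=19: 1992
Match at i=19, j=27: k = 19·37 + 27 = 730.

730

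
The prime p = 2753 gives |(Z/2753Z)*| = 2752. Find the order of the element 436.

1376

The order of 436 must divide p − 1 = 2752 = 2^6 · 43.
Divisors: 1, 2, 4, 8, 16, 32, 43, 64, 86, 172, 344, 688, 1376, 2752.
Check each in increasing order: 436^1 ≡ 436;  436^2 ≡ 139;  436^4 ≡ 50;  436^8 ≡ 2500;  436^16 ≡ 690;  436^32 ≡ 2584;  436^43 ≡ 496;  436^64 ≡ 1031;  436^86 ≡ 999;  436^172 ≡ 1415;  436^344 ≡ 794;  436^688 ≡ 2752;  436^1376 ≡ 1.
Smallest exponent giving 1 is 1376.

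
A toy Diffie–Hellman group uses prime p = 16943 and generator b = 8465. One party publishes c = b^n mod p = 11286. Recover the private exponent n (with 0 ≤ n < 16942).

Baby-step giant-step with m = ceil(sqrt(16942)) = 131.
Baby table (8465^j mod 16943 for j=0..130):
  0:1  1:8465  2:4278  3:6079  4:2844  5:15400  6:1558  7:6816
  8:6525  9:16888  10:8829  11:1912  12:4515  13:13010  14:150  15:15968
  16:14809  17:13871  18:3025  19:5752  20:13441  21:5820  22:12999  23:8693
  24:2796  25:15712  26:16473  27:3055  28:5557  29:6237  30:1817  31:13604
  32:13232  33:15650  34:16876  35:8907  36:1405  37:16282  38:12768  39:1723
  40:14215  41:789  42:3343  43:3685  44:1462  45:7440  46:2469  47:9366
  48:6893  49:14496  50:7434  51:2508  52:641  53:4305  54:14375  55:16692
  56:10103  57:10574  58:15984  59:14705  60:14547  61:15574  62:427  63:5696
  64:13805  65:3454  66:11435  67:1916  68:4489  69:13179  70:7523  71:10401
  72:8637  73:3160  74:13346  75:14909  76:13221  77:7250  78:3704  79:9810
  80:4007  81:16312  82:12573  83:11462  84:10212  85:1394  86:7882  87:16539
  88:2626  89:16817  90:819  91:3148  92:13424  93:14402  94:8045  95:7008
  96:5277  97:8057  98:6930  99:5784  100:13233  101:7172  102:4211  103:14986
  104:4249  105:14739  106:14326  107:8539  108:3797  109:734  110:12172  111:5597
  112:5977  113:3507  114:2619  115:8391  116:4759  117:11424  118:10459  119:8260
  120:14082  121:10125  122:10431  123:8442  124:12899  125:9343  126:15514  127:817
  128:3161  129:4868  130:2244
Giant step factor: 8465^(-131) ≡ 10265 (mod 16943).
Scan 11286·10265^i mod 16943 for i = 0, 1, …:
  i=0: 11286   i=1: 11499   i=2: 12297   i=3: 3355
  i=4: 10899   i=5: 3606   i=6: 12078   i=7: 8739
  i=8: 9593   i=9: 16372     …   i=25: 3717
  i=26: 16312
Match at i=26, j=81: n = 26·131 + 81 = 3487.

3487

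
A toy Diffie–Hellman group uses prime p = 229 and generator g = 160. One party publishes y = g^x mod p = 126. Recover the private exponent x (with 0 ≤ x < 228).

Baby-step giant-step with m = ceil(sqrt(228)) = 16.
Baby table (160^j mod 229 for j=0..15):
  0:1  1:160  2:181  3:106  4:14  5:179  6:15  7:110
  8:196  9:216  10:210  11:166  12:225  13:47  14:192  15:34
Giant step factor: 160^(-16) ≡ 184 (mod 229).
Scan 126·184^i mod 229 for i = 0, 1, …:
  i=0: 126   i=1: 55   i=2: 44   i=3: 81
  i=4: 19   i=5: 61   i=6: 3   i=7: 94
  i=8: 121   i=9: 51   i=10: 224   i=11: 225
Match at i=11, j=12: x = 11·16 + 12 = 188.

188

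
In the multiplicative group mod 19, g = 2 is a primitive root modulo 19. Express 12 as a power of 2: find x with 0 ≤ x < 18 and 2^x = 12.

15

Successive powers of 2 modulo 19:
  2^0=1  2^1=2  2^2=4  2^3=8  2^4=16  2^5=13
  2^6=7  2^7=14  2^8=9  2^9=18  2^10=17  2^11=15
  2^12=11  2^13=3  2^14=6  2^15=12
So 2^15 ≡ 12 (mod 19), giving x = 15.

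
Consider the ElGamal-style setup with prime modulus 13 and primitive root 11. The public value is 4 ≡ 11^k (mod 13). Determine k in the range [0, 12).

Successive powers of 11 modulo 13:
  11^0=1  11^1=11  11^2=4
So 11^2 ≡ 4 (mod 13), giving k = 2.

2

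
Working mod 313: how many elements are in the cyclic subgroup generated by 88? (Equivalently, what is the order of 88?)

156

The order of 88 must divide p − 1 = 312 = 2^3 · 3 · 13.
Divisors: 1, 2, 3, 4, 6, 8, 12, 13, 24, 26, 39, 52, 78, 104, 156, 312.
Check each in increasing order: 88^1 ≡ 88;  88^2 ≡ 232;  88^3 ≡ 71;  88^4 ≡ 301;  88^6 ≡ 33;  88^8 ≡ 144;  88^12 ≡ 150;  88^13 ≡ 54;  88^24 ≡ 277;  88^26 ≡ 99;  88^39 ≡ 25;  88^52 ≡ 98;  88^78 ≡ 312;  88^104 ≡ 214;  88^156 ≡ 1.
Smallest exponent giving 1 is 156.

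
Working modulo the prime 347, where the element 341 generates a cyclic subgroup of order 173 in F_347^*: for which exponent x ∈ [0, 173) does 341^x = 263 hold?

73

Baby-step giant-step with m = ceil(sqrt(173)) = 14.
Baby table (341^j mod 347 for j=0..13):
  0:1  1:341  2:36  3:131  4:255  5:205  6:158  7:93
  8:136  9:225  10:38  11:119  12:327  13:120
Giant step factor: 341^(-14) ≡ 40 (mod 347).
Scan 263·40^i mod 347 for i = 0, 1, …:
  i=0: 263   i=1: 110   i=2: 236   i=3: 71
  i=4: 64   i=5: 131
Match at i=5, j=3: x = 5·14 + 3 = 73.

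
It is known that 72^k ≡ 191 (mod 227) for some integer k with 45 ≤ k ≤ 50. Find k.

45

Compute 72^45 mod 227 = 191, then multiply by 72 repeatedly:
  72^45=191
Found 191 at exponent 45.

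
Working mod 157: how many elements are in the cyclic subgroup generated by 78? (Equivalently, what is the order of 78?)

The order of 78 must divide p − 1 = 156 = 2^2 · 3 · 13.
Divisors: 1, 2, 3, 4, 6, 12, 13, 26, 39, 52, 78, 156.
Check each in increasing order: 78^1 ≡ 78;  78^2 ≡ 118;  78^3 ≡ 98;  78^4 ≡ 108;  78^6 ≡ 27;  78^12 ≡ 101;  78^13 ≡ 28;  78^26 ≡ 156;  78^39 ≡ 129;  78^52 ≡ 1.
Smallest exponent giving 1 is 52.

52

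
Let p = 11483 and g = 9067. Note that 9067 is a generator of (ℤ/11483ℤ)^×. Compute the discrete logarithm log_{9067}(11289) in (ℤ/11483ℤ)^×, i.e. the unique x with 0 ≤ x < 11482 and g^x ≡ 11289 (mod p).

Baby-step giant-step with m = ceil(sqrt(11482)) = 108.
Baby table (9067^j mod 11483 for j=0..107):
  0:1  1:9067  2:3692  3:2419  4:543  5:8657  6:6714  7:4455
  8:7774  9:4204  10:5591  11:7635  12:7021  13:9138  14:4401  15:442
  16:47  17:1278  18:1279  19:10346  20:2555  21:4974  22:5517  23:2691
  24:9405  25:2377  26:10151  27:2872  28:8463  29:4615  30:153  31:9291
  32:2209  33:2651  34:2698  35:3976  36:5255  37:4118  38:6673  39:164
  40:5681  41:8372  42:6294  43:8671  44:7339  45:10211  46:7191  47:323
  48:476  49:9767  50:493  51:3144  52:5842  53:9818  54:3590  55:7708
  56:2898  57:3062  58:8743  59:5632  60:443  61:9114  62:4970  63:3698
  64:10889  65:11212  66:205  67:9972  68:10465  69:2126  70:7968  71:6303
  72:9893  73:6118  74:9016  75:595  76:9338  77:3487  78:3930  79:1561
  80:6531  81:10229  82:9635  83:9364  84:9569  85:8058  86:7040  87:9166
  88:5651  89:471  90:10364  91:4999  92:2532  93:3127  94:982  95:4469
  96:8399  97:9960  98:5008  99:3754  100:1906  101:11270  102:9356  103:5931
  104:1488  105:10654  106:4822  107:5293
Giant step factor: 9067^(-108) ≡ 4465 (mod 11483).
Scan 11289·4465^i mod 11483 for i = 0, 1, …:
  i=0: 11289   i=1: 6498   i=2: 7512   i=3: 10720
  i=4: 3656   i=5: 6697   i=6: 373   i=7: 410
  i=8: 4853   i=9: 224     …   i=93: 1959
  i=94: 8372
Match at i=94, j=41: x = 94·108 + 41 = 10193.

10193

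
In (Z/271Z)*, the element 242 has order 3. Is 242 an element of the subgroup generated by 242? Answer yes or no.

⟨242⟩ has order 3; its elements mod 271 are {1, 28, 242}.
242 is in this set.

yes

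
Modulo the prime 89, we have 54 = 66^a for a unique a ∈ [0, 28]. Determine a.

Compute 66^0 mod 89 = 1, then multiply by 66 repeatedly:
  66^0=1  66^1=66  66^2=84  66^3=26  66^4=25
  66^5=48  66^6=53  66^7=27  66^8=2  66^9=43
  66^10=79  66^11=52  66^12=50  66^13=7  66^14=17
  66^15=54
Found 54 at exponent 15.

15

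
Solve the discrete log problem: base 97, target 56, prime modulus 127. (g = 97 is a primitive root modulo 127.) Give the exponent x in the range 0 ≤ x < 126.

19

Successive powers of 97 modulo 127:
  97^0=1  97^1=97  97^2=11  97^3=51  97^4=121  97^5=53
  97^6=61  97^7=75  97^8=36  97^9=63  97^10=15  97^11=58
  97^12=38  97^13=3  97^14=37  97^15=33  97^16=26  97^17=109
  97^18=32  97^19=56
So 97^19 ≡ 56 (mod 127), giving x = 19.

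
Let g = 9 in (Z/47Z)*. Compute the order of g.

23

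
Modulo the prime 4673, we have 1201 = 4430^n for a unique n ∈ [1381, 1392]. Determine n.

1391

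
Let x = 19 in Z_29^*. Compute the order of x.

28

The order of 19 must divide p − 1 = 28 = 2^2 · 7.
Divisors: 1, 2, 4, 7, 14, 28.
Check each in increasing order: 19^1 ≡ 19;  19^2 ≡ 13;  19^4 ≡ 24;  19^7 ≡ 12;  19^14 ≡ 28;  19^28 ≡ 1.
Smallest exponent giving 1 is 28.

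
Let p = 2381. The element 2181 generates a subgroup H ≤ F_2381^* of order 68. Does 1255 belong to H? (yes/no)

1255 ∈ ⟨2181⟩ iff 1255^68 ≡ 1 (mod 2381), since |⟨2181⟩| = 68.
1255^68 mod 2381 = 1938.
Since 1938 ≠ 1, 1255 does not lie in the subgroup.

no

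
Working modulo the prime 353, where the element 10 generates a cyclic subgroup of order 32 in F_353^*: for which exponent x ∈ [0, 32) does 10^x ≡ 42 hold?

8

Successive powers of 10 modulo 353:
  10^0=1  10^1=10  10^2=100  10^3=294  10^4=116  10^5=101
  10^6=304  10^7=216  10^8=42
So 10^8 ≡ 42 (mod 353), giving x = 8.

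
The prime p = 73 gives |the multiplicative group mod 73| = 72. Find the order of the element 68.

The order of 68 must divide p − 1 = 72 = 2^3 · 3^2.
Divisors: 1, 2, 3, 4, 6, 8, 9, 12, 18, 24, 36, 72.
Check each in increasing order: 68^1 ≡ 68;  68^2 ≡ 25;  68^3 ≡ 21;  68^4 ≡ 41;  68^6 ≡ 3;  68^8 ≡ 2;  68^9 ≡ 63;  68^12 ≡ 9;  68^18 ≡ 27;  68^24 ≡ 8;  68^36 ≡ 72;  68^72 ≡ 1.
Smallest exponent giving 1 is 72.

72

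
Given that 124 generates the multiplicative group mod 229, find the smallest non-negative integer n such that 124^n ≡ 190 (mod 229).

125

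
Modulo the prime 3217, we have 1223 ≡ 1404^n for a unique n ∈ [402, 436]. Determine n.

Compute 1404^402 mod 3217 = 633, then multiply by 1404 repeatedly:
  1404^402=633  1404^403=840  1404^404=1938  1404^405=2587  1404^406=155
  1404^407=2081  1404^408=688  1404^409=852  1404^410=2701  1404^411=2578
  1404^412=387  1404^413=2892  1404^414=514  1404^415=1048  1404^416=1223
Found 1223 at exponent 416.

416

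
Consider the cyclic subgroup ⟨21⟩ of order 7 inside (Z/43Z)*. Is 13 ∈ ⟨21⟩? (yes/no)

no

13 ∈ ⟨21⟩ iff 13^7 ≡ 1 (mod 43), since |⟨21⟩| = 7.
13^7 mod 43 = 36.
Since 36 ≠ 1, 13 does not lie in the subgroup.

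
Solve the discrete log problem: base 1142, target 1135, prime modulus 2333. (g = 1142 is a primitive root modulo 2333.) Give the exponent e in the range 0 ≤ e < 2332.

Baby-step giant-step with m = ceil(sqrt(2332)) = 49.
Baby table (1142^j mod 2333 for j=0..48):
  0:1  1:1142  2:17  3:750  4:289  5:1085  6:247  7:2114
  8:1866  9:943  10:1393  11:2033  12:351  13:1899  14:1301  15:1954
  16:1120  17:556  18:376  19:120  20:1726  21:2040  22:1346  23:2018
  24:1885  25:1644  26:1716  27:2285  28:1176  29:1517  30:1328  31:126
  32:1579  33:2142  34:1180  35:1419  36:1396  37:793  38:402  39:1816
  40:2168  41:543  42:1861  43:2232  44:1308  45:616  46:1239  47:1140
  48:66
Giant step factor: 1142^(-49) ≡ 1652 (mod 2333).
Scan 1135·1652^i mod 2333 for i = 0, 1, …:
  i=0: 1135   i=1: 1621   i=2: 1941   i=3: 990
  i=4: 47   i=5: 655   i=6: 1881   i=7: 2189
  i=8: 78   i=9: 541     …   i=15: 2023
  i=16: 1140
Match at i=16, j=47: e = 16·49 + 47 = 831.

831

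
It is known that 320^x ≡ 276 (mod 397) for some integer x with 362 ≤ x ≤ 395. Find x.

370

Compute 320^362 mod 397 = 297, then multiply by 320 repeatedly:
  320^362=297  320^363=157  320^364=218  320^365=285  320^366=287
  320^367=133  320^368=81  320^369=115  320^370=276
Found 276 at exponent 370.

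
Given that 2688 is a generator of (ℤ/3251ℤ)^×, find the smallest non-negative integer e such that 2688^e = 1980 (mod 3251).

Baby-step giant-step with m = ceil(sqrt(3250)) = 58.
Baby table (2688^j mod 3251 for j=0..57):
  0:1  1:2688  2:1622  3:345  4:825  5:418  6:1989  7:1788
  8:1166  9:244  10:2421  11:2397  12:2905  13:2989  14:1211  15:917
  16:638  17:1667  18:1018  19:2293  20:2939  21:102  22:1092  23:2894
  24:2680  25:2875  26:373  27:1316  28:320  29:1896  30:2131  31:3117
  32:669  33:469  34:2535  35:3235  36:2506  37:56  38:982  39:3055
  40:3065  41:686  42:651  43:850  44:2598  45:276  46:660  47:2285
  48:941  49:130  50:1583  51:2796  52:2587  53:3218  54:2324  55:1741
  56:1619  57:2034
Giant step factor: 2688^(-58) ≡ 786 (mod 3251).
Scan 1980·786^i mod 3251 for i = 0, 1, …:
  i=0: 1980   i=1: 2302   i=2: 1816   i=3: 187
  i=4: 687   i=5: 316   i=6: 1300   i=7: 986
  i=8: 1258   i=9: 484     …   i=26: 3217
  i=27: 2535
Match at i=27, j=34: e = 27·58 + 34 = 1600.

1600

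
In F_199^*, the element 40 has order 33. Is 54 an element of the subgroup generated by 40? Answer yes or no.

no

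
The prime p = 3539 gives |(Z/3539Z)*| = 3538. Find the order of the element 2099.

The order of 2099 must divide p − 1 = 3538 = 2 · 29 · 61.
Divisors: 1, 2, 29, 58, 61, 122, 1769, 3538.
Check each in increasing order: 2099^1 ≡ 2099;  2099^2 ≡ 3285;  2099^29 ≡ 401;  2099^58 ≡ 1546;  2099^61 ≡ 1.
Smallest exponent giving 1 is 61.

61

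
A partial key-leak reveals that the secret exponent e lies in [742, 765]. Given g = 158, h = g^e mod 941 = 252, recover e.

Compute 158^742 mod 941 = 885, then multiply by 158 repeatedly:
  158^742=885  158^743=562  158^744=342  158^745=399  158^746=936
  158^747=151  158^748=333  158^749=859  158^750=218  158^751=568
  158^752=349  158^753=564  158^754=658  158^755=454  158^756=216
  158^757=252
Found 252 at exponent 757.

757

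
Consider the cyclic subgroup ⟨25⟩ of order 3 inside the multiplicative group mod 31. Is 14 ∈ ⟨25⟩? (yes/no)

no

⟨25⟩ has order 3; its elements mod 31 are {1, 5, 25}.
14 is not in this set.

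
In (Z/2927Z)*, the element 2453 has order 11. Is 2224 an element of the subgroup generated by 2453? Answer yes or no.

⟨2453⟩ has order 11; its elements mod 2927 are {1, 119, 1226, 1349, 1525, 1587, 2134, 2224, 2453, 2471, 2473}.
2224 is in this set.

yes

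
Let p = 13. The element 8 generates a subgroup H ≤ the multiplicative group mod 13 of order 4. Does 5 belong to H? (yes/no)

yes

⟨8⟩ has order 4; its elements mod 13 are {1, 5, 8, 12}.
5 is in this set.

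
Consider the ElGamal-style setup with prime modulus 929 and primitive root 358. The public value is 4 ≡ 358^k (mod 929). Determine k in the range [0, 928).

Baby-step giant-step with m = ceil(sqrt(928)) = 31.
Baby table (358^j mod 929 for j=0..30):
  0:1  1:358  2:891  3:331  4:515  5:428  6:868  7:458
  8:460  9:247  10:171  11:833  12:5  13:861  14:739  15:726
  16:717  17:282  18:624  19:432  20:442  21:306  22:855  23:449
  24:25  25:589  26:908  27:843  28:798  29:481  30:333
Giant step factor: 358^(-31) ≡ 323 (mod 929).
Scan 4·323^i mod 929 for i = 0, 1, …:
  i=0: 4   i=1: 363   i=2: 195   i=3: 742
  i=4: 913   i=5: 406   i=6: 149   i=7: 748
  i=8: 64   i=9: 234   i=10: 333
Match at i=10, j=30: k = 10·31 + 30 = 340.

340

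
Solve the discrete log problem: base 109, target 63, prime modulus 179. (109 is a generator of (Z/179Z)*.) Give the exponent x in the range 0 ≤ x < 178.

Baby-step giant-step with m = ceil(sqrt(178)) = 14.
Baby table (109^j mod 179 for j=0..13):
  0:1  1:109  2:67  3:143  4:14  5:94  6:43  7:33
  8:17  9:63  10:65  11:104  12:59  13:166
Giant step factor: 109^(-14) ≡ 12 (mod 179).
Scan 63·12^i mod 179 for i = 0, 1, …:
  i=0: 63
Match at i=0, j=9: x = 0·14 + 9 = 9.

9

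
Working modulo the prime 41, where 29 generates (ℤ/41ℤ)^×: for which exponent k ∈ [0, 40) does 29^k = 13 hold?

33

Successive powers of 29 modulo 41:
  29^0=1  29^1=29  29^2=21  29^3=35  29^4=31  29^5=38
  29^6=36  29^7=19  29^8=18  29^9=30  29^10=9  29^11=15
  29^12=25  29^13=28  29^14=33  29^15=14  29^16=37  29^17=7
  29^18=39  29^19=24  29^20=40  29^21=12  29^22=20  29^23=6
  29^24=10  29^25=3  29^26=5  29^27=22  29^28=23  29^29=11
  29^30=32  29^31=26  29^32=16  29^33=13
So 29^33 ≡ 13 (mod 41), giving k = 33.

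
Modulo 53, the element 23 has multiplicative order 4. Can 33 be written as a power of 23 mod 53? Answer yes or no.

no

33 ∈ ⟨23⟩ iff 33^4 ≡ 1 (mod 53), since |⟨23⟩| = 4.
33^4 mod 53 = 46.
Since 46 ≠ 1, 33 does not lie in the subgroup.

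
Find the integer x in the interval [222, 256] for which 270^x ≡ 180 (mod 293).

Compute 270^222 mod 293 = 156, then multiply by 270 repeatedly:
  270^222=156  270^223=221  270^224=191  270^225=2  270^226=247
  270^227=179  270^228=278  270^229=52  270^230=269  270^231=259
  270^232=196  270^233=180
Found 180 at exponent 233.

233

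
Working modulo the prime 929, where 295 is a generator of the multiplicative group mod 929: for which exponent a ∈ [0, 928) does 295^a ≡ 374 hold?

505

Baby-step giant-step with m = ceil(sqrt(928)) = 31.
Baby table (295^j mod 929 for j=0..30):
  0:1  1:295  2:628  3:389  4:488  5:894  6:823  7:316
  8:320  9:571  10:296  11:923  12:88  13:877  14:453  15:788
  16:210  17:636  18:891  19:867  20:290  21:82  22:36  23:401
  24:312  25:69  26:846  27:598  28:829  29:228  30:372
Giant step factor: 295^(-31) ≡ 496 (mod 929).
Scan 374·496^i mod 929 for i = 0, 1, …:
  i=0: 374   i=1: 633   i=2: 895   i=3: 787
  i=4: 172   i=5: 773   i=6: 660   i=7: 352
  i=8: 869   i=9: 897     …   i=15: 490
  i=16: 571
Match at i=16, j=9: a = 16·31 + 9 = 505.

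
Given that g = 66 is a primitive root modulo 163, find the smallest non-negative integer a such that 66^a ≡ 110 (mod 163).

45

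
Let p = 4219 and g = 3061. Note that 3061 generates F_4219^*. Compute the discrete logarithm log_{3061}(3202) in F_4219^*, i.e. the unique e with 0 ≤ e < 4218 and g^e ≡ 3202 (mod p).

1708

Baby-step giant-step with m = ceil(sqrt(4218)) = 65.
Baby table (3061^j mod 4219 for j=0..64):
  0:1  1:3061  2:3541  3:390  4:4032  5:1377  6:216  7:3012
  8:1217  9:4079  10:1798  11:2102  12:247  13:866  14:1294  15:3512
  16:220  17:2599  18:2724  19:1420  20:1050  21:3391  22:1111  23:257
  24:1943  25:2952  26:3193  27:2569  28:3712  29:665  30:2007  31:563
  32:1991  33:2215  34:182  35:194  36:3174  37:3476  38:3937  39:1693
  40:1341  41:3933  42:2106  43:4053  44:2373  45:2854  46:2764  47:1509
  48:3463  49:2115  50:2069  51:490  52:2145  53:1081  54:1245  55:1188
  56:3909  57:365  58:3449  59:1451  60:3123  61:3468  62:544  63:2898
  64:2440
Giant step factor: 3061^(-65) ≡ 3560 (mod 4219).
Scan 3202·3560^i mod 4219 for i = 0, 1, …:
  i=0: 3202   i=1: 3601   i=2: 2238   i=3: 1808
  i=4: 2505   i=5: 3053   i=6: 536   i=7: 1172
  i=8: 3948   i=9: 1391     …   i=25: 1001
  i=26: 2724
Match at i=26, j=18: e = 26·65 + 18 = 1708.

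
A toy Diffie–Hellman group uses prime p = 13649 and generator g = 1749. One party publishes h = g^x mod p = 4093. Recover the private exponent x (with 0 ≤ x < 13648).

11796

Baby-step giant-step with m = ceil(sqrt(13648)) = 117.
Baby table (1749^j mod 13649 for j=0..116):
  0:1  1:1749  2:1625  3:3133  4:6368  5:48  6:2058  7:9755
  8:245  9:5386  10:2304  11:3241  12:4174  13:11760  14:12846  15:1400
  16:5429  17:9266  18:4871  19:2403  20:12604  21:1261  22:8000  23:1775
  24:6152  25:4436  26:5932  27:1828  28:3306  29:8667  30:8193  31:11756
  32:5850  33:8549  34:6546  35:11092  36:4679  37:7820  38:882  39:281
  40:105  41:6208  42:6837  43:1389  44:13488  45:5040  46:11355  47:600
  48:12076  49:5921  50:9887  51:12729  52:1502  53:6390  54:11228  55:10510
  56:10436  57:3851  58:6442  59:6633  60:13116  61:9564  62:7411  63:8938
  64:4457  65:1714  66:8655  67:854  68:5905  69:9201  70:378  71:5970
  72:45  73:10460  74:4880  75:4495  76:13580  77:2160  78:10716  79:2207
  80:11025  81:10337  82:8137  83:9355  84:10393  85:10538  86:4812  87:8404
  88:12272  89:7500  90:811  91:12592  92:7571  93:2149  94:5126  95:11630
  96:3860  97:8534  98:7609  99:366  100:12280  101:7843  102:162  103:10358
  104:3919  105:2533  106:7941  107:7776  108:5820  109:10675  110:12392  111:12645
  112:4725  113:6380  114:7387  115:7909  116:6404
Giant step factor: 1749^(-117) ≡ 10300 (mod 13649).
Scan 4093·10300^i mod 13649 for i = 0, 1, …:
  i=0: 4093   i=1: 9788   i=2: 4886   i=3: 1937
  i=4: 9911   i=5: 2429   i=6: 83   i=7: 8662
  i=8: 8736   i=9: 6592     …   i=99: 1140
  i=100: 3860
Match at i=100, j=96: x = 100·117 + 96 = 11796.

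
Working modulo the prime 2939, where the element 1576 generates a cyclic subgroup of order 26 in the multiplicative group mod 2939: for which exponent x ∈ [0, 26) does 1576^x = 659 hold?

10

Successive powers of 1576 modulo 2939:
  1576^0=1  1576^1=1576  1576^2=321  1576^3=388  1576^4=176  1576^5=1110
  1576^6=655  1576^7=691  1576^8=1586  1576^9=1386  1576^10=659
So 1576^10 ≡ 659 (mod 2939), giving x = 10.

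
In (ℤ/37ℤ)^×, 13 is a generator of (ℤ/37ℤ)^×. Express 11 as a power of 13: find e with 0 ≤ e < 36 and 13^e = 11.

Successive powers of 13 modulo 37:
  13^0=1  13^1=13  13^2=21  13^3=14  13^4=34  13^5=35
  13^6=11
So 13^6 ≡ 11 (mod 37), giving e = 6.

6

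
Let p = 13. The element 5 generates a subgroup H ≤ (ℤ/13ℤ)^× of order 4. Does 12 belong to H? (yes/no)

12 ∈ ⟨5⟩ iff 12^4 ≡ 1 (mod 13), since |⟨5⟩| = 4.
12^4 mod 13 = 1.
Since 1 = 1, 12 lies in the subgroup.

yes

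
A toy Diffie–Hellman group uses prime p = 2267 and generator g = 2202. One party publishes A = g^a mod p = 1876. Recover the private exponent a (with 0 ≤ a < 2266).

1119

Baby-step giant-step with m = ceil(sqrt(2266)) = 48.
Baby table (2202^j mod 2267 for j=0..47):
  0:1  1:2202  2:1958  3:1949  4:267  5:781  6:1376  7:1240
  8:1012  9:2230  10:138  11:98  12:431  13:1456  14:574  15:1229
  16:1727  17:1095  18:1369  19:1695  20:908  21:2189  22:536  23:1432
  24:2134  25:1844  26:291  27:1488  28:761  29:409  30:619  31:571
  32:1424  33:387  34:2049  35:568  36:1619  37:1314  38:736  39:2034
  40:1543  41:1720  42:1550  43:1265  44:1654  45:1306  46:1256  47:2239
Giant step factor: 2202^(-48) ≡ 71 (mod 2267).
Scan 1876·71^i mod 2267 for i = 0, 1, …:
  i=0: 1876   i=1: 1710   i=2: 1259   i=3: 976
  i=4: 1286   i=5: 626   i=6: 1373   i=7: 2
  i=8: 142   i=9: 1014     …   i=22: 1518
  i=23: 1229
Match at i=23, j=15: a = 23·48 + 15 = 1119.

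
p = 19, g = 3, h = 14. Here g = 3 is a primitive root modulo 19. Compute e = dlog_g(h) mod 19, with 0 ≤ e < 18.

Successive powers of 3 modulo 19:
  3^0=1  3^1=3  3^2=9  3^3=8  3^4=5  3^5=15
  3^6=7  3^7=2  3^8=6  3^9=18  3^10=16  3^11=10
  3^12=11  3^13=14
So 3^13 ≡ 14 (mod 19), giving e = 13.

13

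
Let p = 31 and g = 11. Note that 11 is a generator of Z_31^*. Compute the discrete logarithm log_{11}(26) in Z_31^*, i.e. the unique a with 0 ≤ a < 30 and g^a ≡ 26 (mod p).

Successive powers of 11 modulo 31:
  11^0=1  11^1=11  11^2=28  11^3=29  11^4=9  11^5=6
  11^6=4  11^7=13  11^8=19  11^9=23  11^10=5  11^11=24
  11^12=16  11^13=21  11^14=14  11^15=30  11^16=20  11^17=3
  11^18=2  11^19=22  11^20=25  11^21=27  11^22=18  11^23=12
  11^24=8  11^25=26
So 11^25 ≡ 26 (mod 31), giving a = 25.

25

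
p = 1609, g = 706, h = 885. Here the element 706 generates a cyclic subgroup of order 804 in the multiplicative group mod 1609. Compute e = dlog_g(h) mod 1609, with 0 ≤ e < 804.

412

Baby-step giant-step with m = ceil(sqrt(804)) = 29.
Baby table (706^j mod 1609 for j=0..28):
  0:1  1:706  2:1255  3:1080  4:1423  5:622  6:1484  7:245
  8:807  9:156  10:724  11:1091  12:1144  13:1555  14:492  15:1417
  16:1213  17:390  18:201  19:314  20:1251  21:1474  22:1230  23:1129
  24:619  25:975  26:1307  27:785  28:714
Giant step factor: 706^(-29) ≡ 1199 (mod 1609).
Scan 885·1199^i mod 1609 for i = 0, 1, …:
  i=0: 885   i=1: 784   i=2: 360   i=3: 428
  i=4: 1510   i=5: 365   i=6: 1596   i=7: 503
  i=8: 1331   i=9: 1350     …   i=13: 1158
  i=14: 1484
Match at i=14, j=6: e = 14·29 + 6 = 412.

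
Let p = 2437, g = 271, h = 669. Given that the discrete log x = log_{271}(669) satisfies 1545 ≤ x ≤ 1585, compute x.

1567

Compute 271^1545 mod 2437 = 1374, then multiply by 271 repeatedly:
  271^1545=1374  271^1546=1930  271^1547=1512  271^1548=336  271^1549=887
  271^1550=1551  271^1551=1157  271^1552=1611  271^1553=358  271^1554=1975
  271^1555=1522  271^1556=609  271^1557=1760  271^1558=1745  271^1559=117
  271^1560=26  271^1561=2172  271^1562=1295  271^1563=17  271^1564=2170
  271^1565=753  271^1566=1792  271^1567=669
Found 669 at exponent 1567.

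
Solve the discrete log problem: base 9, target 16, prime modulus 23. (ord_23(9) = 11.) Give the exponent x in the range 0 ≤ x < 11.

3

Successive powers of 9 modulo 23:
  9^0=1  9^1=9  9^2=12  9^3=16
So 9^3 ≡ 16 (mod 23), giving x = 3.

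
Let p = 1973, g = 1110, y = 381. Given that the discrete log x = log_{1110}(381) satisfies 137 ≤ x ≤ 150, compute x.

Compute 1110^137 mod 1973 = 1008, then multiply by 1110 repeatedly:
  1110^137=1008  1110^138=189  1110^139=652  1110^140=1602  1110^141=547
  1110^142=1459  1110^143=1630  1110^144=59  1110^145=381
Found 381 at exponent 145.

145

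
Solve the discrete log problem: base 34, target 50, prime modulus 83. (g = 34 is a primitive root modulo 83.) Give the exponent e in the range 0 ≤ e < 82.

47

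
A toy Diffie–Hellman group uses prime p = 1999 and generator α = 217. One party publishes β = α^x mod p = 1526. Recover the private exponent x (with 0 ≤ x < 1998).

Baby-step giant-step with m = ceil(sqrt(1998)) = 45.
Baby table (217^j mod 1999 for j=0..44):
  0:1  1:217  2:1112  3:1424  4:1162  5:280  6:790  7:1515
  8:919  9:1522  10:439  11:1310  12:412  13:1448  14:373  15:981
  16:983  17:1417  18:1642  19:492  20:817  21:1377  22:958  23:1989
  24:1828  25:874  26:1752  27:374  28:1198  29:96  30:842  31:805
  32:772  33:1607  34:893  35:1877  36:1512  37:268  38:185  39:165
  40:1822  41:1571  42:1077  43:1825  44:223
Giant step factor: 217^(-45) ≡ 342 (mod 1999).
Scan 1526·342^i mod 1999 for i = 0, 1, …:
  i=0: 1526   i=1: 153   i=2: 352   i=3: 444
  i=4: 1923   i=5: 1994   i=6: 289   i=7: 887
  i=8: 1505   i=9: 967     …   i=28: 1921
  i=29: 1310
Match at i=29, j=11: x = 29·45 + 11 = 1316.

1316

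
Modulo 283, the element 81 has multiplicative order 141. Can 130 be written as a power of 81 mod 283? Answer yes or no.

yes

130 ∈ ⟨81⟩ iff 130^141 ≡ 1 (mod 283), since |⟨81⟩| = 141.
130^141 mod 283 = 1.
Since 1 = 1, 130 lies in the subgroup.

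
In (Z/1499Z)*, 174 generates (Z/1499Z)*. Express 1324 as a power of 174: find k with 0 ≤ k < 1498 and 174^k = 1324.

522

Baby-step giant-step with m = ceil(sqrt(1498)) = 39.
Baby table (174^j mod 1499 for j=0..38):
  0:1  1:174  2:296  3:538  4:674  5:354  6:137  7:1353
  8:79  9:255  10:899  11:530  12:781  13:984  14:330  15:458
  16:245  17:658  18:568  19:1397  20:240  21:1287  22:587  23:206
  24:1367  25:1016  26:1401  27:936  28:972  29:1240  30:1403  31:1284
  32:65  33:817  34:1252  35:493  36:339  37:525  38:1410
Giant step factor: 174^(-39) ≡ 1363 (mod 1499).
Scan 1324·1363^i mod 1499 for i = 0, 1, …:
  i=0: 1324   i=1: 1315   i=2: 1040   i=3: 965
  i=4: 672   i=5: 47   i=6: 1103   i=7: 1391
  i=8: 1197   i=9: 599   i=10: 981   i=11: 1494
  i=12: 680   i=13: 458
Match at i=13, j=15: k = 13·39 + 15 = 522.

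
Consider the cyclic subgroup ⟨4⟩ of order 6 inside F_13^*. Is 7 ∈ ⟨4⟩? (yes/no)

⟨4⟩ has order 6; its elements mod 13 are {1, 3, 4, 9, 10, 12}.
7 is not in this set.

no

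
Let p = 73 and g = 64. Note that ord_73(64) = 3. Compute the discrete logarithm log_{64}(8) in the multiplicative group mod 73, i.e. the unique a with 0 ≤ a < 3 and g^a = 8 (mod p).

Successive powers of 64 modulo 73:
  64^0=1  64^1=64  64^2=8
So 64^2 ≡ 8 (mod 73), giving a = 2.

2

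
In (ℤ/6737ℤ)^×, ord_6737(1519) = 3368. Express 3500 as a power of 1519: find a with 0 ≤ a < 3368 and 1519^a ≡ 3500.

Baby-step giant-step with m = ceil(sqrt(3368)) = 59.
Baby table (1519^j mod 6737 for j=0..58):
  0:1  1:1519  2:3307  3:4268  4:2098  5:261  6:5713  7:791
  8:2343  9:1881  10:751  11:2216  12:4341  13:5193  14:5877  15:638
  16:5731  17:1185  18:1236  19:4598  20:4830  21:177  22:6120  23:5957
  24:892  25:811  26:5775  27:651  28:5267  29:3754  30:2824  31:4924
  32:1486  33:339  34:2929  35:2731  36:5134  37:3837  38:898  39:3188
  40:5406  41:6048  42:4381  43:5320  44:3417  45:2933  46:2070  47:4888
  48:698  49:2553  50:4232  51:1310  52:2475  53:279  54:6107  55:6421
  56:5060  57:5960  58:5449
Giant step factor: 1519^(-59) ≡ 2769 (mod 6737).
Scan 3500·2769^i mod 6737 for i = 0, 1, …:
  i=0: 3500   i=1: 3694   i=2: 1920   i=3: 987
  i=4: 4518   i=5: 6470   i=6: 1747   i=7: 277
  i=8: 5732   i=9: 6273     …   i=54: 4885
  i=55: 5406
Match at i=55, j=40: a = 55·59 + 40 = 3285.

3285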